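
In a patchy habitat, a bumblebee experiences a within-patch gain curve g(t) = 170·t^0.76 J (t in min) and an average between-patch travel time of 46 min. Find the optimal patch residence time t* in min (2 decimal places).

145.67 min

By the marginal value theorem, leave when the instantaneous gain rate g'(t) equals the habitat-wide average g(t)/(T + t).
g'(t) = 0.76·170·t^-0.24. Setting 0.76·170·t^-0.24 = 170·t^0.76/(46+t) gives 0.76(46+t) = t, so 0.24·t = 0.76×46.
t* = 0.76×46/0.24 = 145.7 min.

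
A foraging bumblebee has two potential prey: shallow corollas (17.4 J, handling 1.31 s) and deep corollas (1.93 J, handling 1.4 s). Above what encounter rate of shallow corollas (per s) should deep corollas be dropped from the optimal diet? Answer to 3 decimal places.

0.088 per s

Drop deep corollas once their profitability E₂/h₂ falls below the rate achievable on shallow corollas alone: E₂/h₂ = λE₁/(1 + λh₁).
Solve for λ: λE₁h₂ = E₂(1 + λh₁) → λ(E₁h₂ − E₂h₁) = E₂ → λ = E₂/(E₁h₂ − E₂h₁).
λ = 1.93/(17.4×1.4 − 1.93×1.31) = 1.93/21.83 = 0.0884 per s.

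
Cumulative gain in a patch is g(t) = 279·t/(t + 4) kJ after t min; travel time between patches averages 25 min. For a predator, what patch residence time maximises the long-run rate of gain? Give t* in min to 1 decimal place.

Optimal t* satisfies g'(t*) = g(t*)/(T + t*).
g'(t) = 279·4/(t + 4)². Setting 279·4/(t+4)² = 279t/[(t+4)(25+t)] gives 4(25+t) = t(t+4), so t² = 4×25 = 100.
t* = √100 = 10 min.

10.0 min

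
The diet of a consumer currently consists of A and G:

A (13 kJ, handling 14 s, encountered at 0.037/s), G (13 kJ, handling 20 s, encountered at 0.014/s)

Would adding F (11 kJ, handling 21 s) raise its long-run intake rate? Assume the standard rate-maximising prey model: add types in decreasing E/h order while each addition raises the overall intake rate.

Yes

Current rate: (0.037×13 + 0.014×13)/(1 + 0.037×14 + 0.014×20) = 0.3687 kJ/s.
Profitability of F: 11/21 = 0.5238 kJ/s.
Since 0.5238 > R, including F increases the long-run rate.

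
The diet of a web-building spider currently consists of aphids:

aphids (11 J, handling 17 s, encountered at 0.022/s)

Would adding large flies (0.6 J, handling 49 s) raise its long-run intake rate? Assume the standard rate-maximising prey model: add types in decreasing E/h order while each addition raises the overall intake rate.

No

Current rate: (0.022×11)/(1 + 0.022×17) = 0.1761 J/s.
Profitability of large flies: 0.6/49 = 0.01224 J/s.
0.01224 < 0.1761, so adding large flies would lower the average — exclude it.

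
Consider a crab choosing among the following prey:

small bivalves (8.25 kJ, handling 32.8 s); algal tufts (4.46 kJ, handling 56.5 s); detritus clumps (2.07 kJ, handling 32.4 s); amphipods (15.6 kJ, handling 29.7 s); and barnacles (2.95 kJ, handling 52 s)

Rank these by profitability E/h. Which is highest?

amphipods

In descending order of E/h:
amphipods: 15.6/29.7 = 0.525 kJ/s
small bivalves: 8.25/32.8 = 0.252 kJ/s
algal tufts: 4.46/56.5 = 0.0789 kJ/s
detritus clumps: 2.07/32.4 = 0.0639 kJ/s
barnacles: 2.95/52 = 0.0567 kJ/s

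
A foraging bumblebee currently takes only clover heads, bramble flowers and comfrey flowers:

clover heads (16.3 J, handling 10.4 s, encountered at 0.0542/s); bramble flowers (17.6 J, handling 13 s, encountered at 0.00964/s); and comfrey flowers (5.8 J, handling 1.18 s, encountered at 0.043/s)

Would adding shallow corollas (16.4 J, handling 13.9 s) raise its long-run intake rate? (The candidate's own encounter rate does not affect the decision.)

Current rate: (0.0542×16.3 + 0.00964×17.6 + 0.043×5.8)/(1 + 0.0542×10.4 + 0.00964×13 + 0.043×1.18) = 0.7487 J/s.
Profitability of shallow corollas: 16.4/13.9 = 1.18 J/s.
1.18 > 0.7487, so adding shallow corollas raises the average — include it.

Yes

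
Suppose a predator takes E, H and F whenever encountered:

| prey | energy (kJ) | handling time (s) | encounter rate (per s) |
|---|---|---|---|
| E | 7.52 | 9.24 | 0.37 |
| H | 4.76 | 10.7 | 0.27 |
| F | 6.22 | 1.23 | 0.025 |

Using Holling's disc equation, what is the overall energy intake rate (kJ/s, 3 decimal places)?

0.575 kJ/s

R = Σλ_iE_i / (1 + Σλ_ih_i)
Numerator: 0.37×7.52 + 0.27×4.76 + 0.025×6.22 = 4.223
Denominator: 1 + 0.37×9.24 + 0.27×10.7 + 0.025×1.23 = 7.339
R = 4.223/7.339 = 0.5755 kJ/s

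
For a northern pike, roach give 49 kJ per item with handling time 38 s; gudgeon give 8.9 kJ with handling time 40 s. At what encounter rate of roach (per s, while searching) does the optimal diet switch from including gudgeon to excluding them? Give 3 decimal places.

Drop gudgeon once their profitability E₂/h₂ falls below the rate achievable on roach alone: E₂/h₂ = λE₁/(1 + λh₁).
Solve for λ: λE₁h₂ = E₂(1 + λh₁) → λ(E₁h₂ − E₂h₁) = E₂ → λ = E₂/(E₁h₂ − E₂h₁).
λ = 8.9/(49×40 − 8.9×38) = 8.9/1622 = 0.005488 per s.

0.005 per s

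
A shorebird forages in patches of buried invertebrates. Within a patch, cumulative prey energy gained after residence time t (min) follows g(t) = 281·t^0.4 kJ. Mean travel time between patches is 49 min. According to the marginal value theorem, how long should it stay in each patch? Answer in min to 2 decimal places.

32.67 min

Optimal t* satisfies g'(t*) = g(t*)/(T + t*).
g'(t) = 0.4·281·t^-0.6. Setting 0.4·281·t^-0.6 = 281·t^0.4/(49+t) gives 0.4(49+t) = t, so 0.60·t = 0.4×49.
t* = 0.4×49/0.60 = 32.67 min.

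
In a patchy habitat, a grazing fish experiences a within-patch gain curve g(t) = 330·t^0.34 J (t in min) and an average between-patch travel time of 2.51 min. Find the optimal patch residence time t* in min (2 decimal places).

By the marginal value theorem, leave when the instantaneous gain rate g'(t) equals the habitat-wide average g(t)/(T + t).
g'(t) = 0.34·330·t^-0.66. Setting 0.34·330·t^-0.66 = 330·t^0.34/(2.51+t) gives 0.34(2.51+t) = t, so 0.66·t = 0.34×2.51.
t* = 0.34×2.51/0.66 = 1.293 min.

1.29 min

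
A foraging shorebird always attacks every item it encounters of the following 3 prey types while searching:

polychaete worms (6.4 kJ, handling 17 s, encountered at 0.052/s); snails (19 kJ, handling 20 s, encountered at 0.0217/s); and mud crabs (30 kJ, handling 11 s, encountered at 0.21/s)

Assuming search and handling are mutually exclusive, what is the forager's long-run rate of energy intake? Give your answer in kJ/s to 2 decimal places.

R = Σλ_iE_i / (1 + Σλ_ih_i)
Numerator: 0.052×6.4 + 0.0217×19 + 0.21×30 = 7.045
Denominator: 1 + 0.052×17 + 0.0217×20 + 0.21×11 = 4.628
R = 7.045/4.628 = 1.522 kJ/s

1.52 kJ/s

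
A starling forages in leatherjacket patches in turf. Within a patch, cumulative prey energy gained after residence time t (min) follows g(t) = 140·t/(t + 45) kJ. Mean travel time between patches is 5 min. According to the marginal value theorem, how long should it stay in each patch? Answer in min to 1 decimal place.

By the marginal value theorem, leave when the instantaneous gain rate g'(t) equals the habitat-wide average g(t)/(T + t).
g'(t) = 140·45/(t + 45)². Setting 140·45/(t+45)² = 140t/[(t+45)(5+t)] gives 45(5+t) = t(t+45), so t² = 45×5 = 225.
t* = √225 = 15 min.

15.0 min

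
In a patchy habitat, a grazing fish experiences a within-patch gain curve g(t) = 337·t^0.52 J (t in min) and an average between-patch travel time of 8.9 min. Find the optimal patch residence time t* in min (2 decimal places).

Maximise g(t)/(T+t): set derivative to zero → g'(t)(T+t) = g(t).
g'(t) = 0.52·337·t^-0.48. Setting 0.52·337·t^-0.48 = 337·t^0.52/(8.9+t) gives 0.52(8.9+t) = t, so 0.48·t = 0.52×8.9.
t* = 0.52×8.9/0.48 = 9.642 min.

9.64 min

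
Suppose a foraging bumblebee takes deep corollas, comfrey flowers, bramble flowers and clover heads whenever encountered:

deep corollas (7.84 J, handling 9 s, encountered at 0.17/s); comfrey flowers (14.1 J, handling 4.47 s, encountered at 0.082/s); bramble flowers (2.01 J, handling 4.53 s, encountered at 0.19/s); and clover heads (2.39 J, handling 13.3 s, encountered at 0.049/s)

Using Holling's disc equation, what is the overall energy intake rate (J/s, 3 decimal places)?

R = (0.17×7.84 + 0.082×14.1 + 0.19×2.01 + 0.049×2.39) / (1 + 0.17×9 + 0.082×4.47 + 0.19×4.53 + 0.049×13.3) = 2.988/4.409 = 0.6777 J/s.

0.678 J/s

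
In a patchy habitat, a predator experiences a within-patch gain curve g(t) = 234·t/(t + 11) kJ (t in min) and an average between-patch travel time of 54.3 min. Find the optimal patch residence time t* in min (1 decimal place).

24.4 min

Maximise g(t)/(T+t): set derivative to zero → g'(t)(T+t) = g(t).
g'(t) = 234·11/(t + 11)². Setting 234·11/(t+11)² = 234t/[(t+11)(54.3+t)] gives 11(54.3+t) = t(t+11), so t² = 11×54.3 = 597.3.
t* = √597.3 = 24.44 min.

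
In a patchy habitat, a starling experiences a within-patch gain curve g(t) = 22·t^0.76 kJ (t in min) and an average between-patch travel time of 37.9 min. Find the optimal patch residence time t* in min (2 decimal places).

120.02 min

Maximise g(t)/(T+t): set derivative to zero → g'(t)(T+t) = g(t).
g'(t) = 0.76·22·t^-0.24. Setting 0.76·22·t^-0.24 = 22·t^0.76/(37.9+t) gives 0.76(37.9+t) = t, so 0.24·t = 0.76×37.9.
t* = 0.76×37.9/0.24 = 120 min.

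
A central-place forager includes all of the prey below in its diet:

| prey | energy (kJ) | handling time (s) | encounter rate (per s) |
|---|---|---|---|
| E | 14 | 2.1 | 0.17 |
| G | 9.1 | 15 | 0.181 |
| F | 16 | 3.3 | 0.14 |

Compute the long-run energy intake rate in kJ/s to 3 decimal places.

1.382 kJ/s

R = (0.17×14 + 0.181×9.1 + 0.14×16) / (1 + 0.17×2.1 + 0.181×15 + 0.14×3.3) = 6.267/4.534 = 1.382 kJ/s.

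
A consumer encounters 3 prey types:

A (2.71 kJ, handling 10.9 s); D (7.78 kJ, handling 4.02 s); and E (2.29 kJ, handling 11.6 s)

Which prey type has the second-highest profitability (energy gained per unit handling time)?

A

Profitability E/h (kJ/s): A = 2.71/10.9 = 0.249, D = 7.78/4.02 = 1.94, E = 2.29/11.6 = 0.197.
Ranked: D > A > E.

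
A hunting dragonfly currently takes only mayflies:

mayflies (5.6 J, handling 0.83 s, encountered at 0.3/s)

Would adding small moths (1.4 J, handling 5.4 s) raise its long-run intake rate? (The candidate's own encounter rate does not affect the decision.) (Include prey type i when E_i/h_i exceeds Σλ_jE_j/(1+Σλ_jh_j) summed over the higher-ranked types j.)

On mayflies alone, R = ΣλE/(1+Σλh) = 1.68/1.249 = 1.345 J/s.
Profitability of small moths: 1.4/5.4 = 0.2593 J/s.
Since 0.2593 < R, time spent handling small moths is better spent searching.

No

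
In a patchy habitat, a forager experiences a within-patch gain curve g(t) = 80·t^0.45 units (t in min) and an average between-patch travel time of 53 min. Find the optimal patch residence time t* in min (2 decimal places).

Maximise g(t)/(T+t): set derivative to zero → g'(t)(T+t) = g(t).
g'(t) = 0.45·80·t^-0.55. Setting 0.45·80·t^-0.55 = 80·t^0.45/(53+t) gives 0.45(53+t) = t, so 0.55·t = 0.45×53.
t* = 0.45×53/0.55 = 43.36 min.

43.36 min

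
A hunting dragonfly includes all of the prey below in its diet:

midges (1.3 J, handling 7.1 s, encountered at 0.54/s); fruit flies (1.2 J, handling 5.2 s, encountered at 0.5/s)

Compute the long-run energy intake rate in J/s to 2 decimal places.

0.18 J/s

Energy encountered per unit search time: 0.54×1.3 + 0.5×1.2 = 1.302 J/s.
Handling time per unit search time: 0.54×7.1 + 0.5×5.2 = 6.434.
Rate = 1.302/(1 + 6.434) = 0.1751 J/s.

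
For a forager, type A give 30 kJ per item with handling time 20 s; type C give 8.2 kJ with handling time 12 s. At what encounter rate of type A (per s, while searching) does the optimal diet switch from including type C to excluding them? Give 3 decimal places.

The zero-one rule: include type C iff E₂/h₂ > λE₁/(1+λh₁). Equality gives the switch point.
λE₁h₂ = E₂ + λE₂h₁ ⇒ λ = E₂/(E₁h₂ − E₂h₁) = 8.2/(360 − 164) = 0.04184 per s.

0.042 per s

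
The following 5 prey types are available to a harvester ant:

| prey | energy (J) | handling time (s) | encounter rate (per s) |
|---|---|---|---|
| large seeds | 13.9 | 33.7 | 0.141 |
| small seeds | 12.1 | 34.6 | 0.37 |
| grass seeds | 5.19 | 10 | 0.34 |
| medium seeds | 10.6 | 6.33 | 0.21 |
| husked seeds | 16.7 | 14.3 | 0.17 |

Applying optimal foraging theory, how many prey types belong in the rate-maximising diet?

E/h in descending order: medium seeds 1.67, husked seeds 1.17, grass seeds 0.519, large seeds 0.412, small seeds 0.35 J/s. The optimal diet is the largest prefix of this list for which every included type satisfies E_i/h_i > R on the types above it.
Rate on top 1: 0.9557. husked seeds: 1.17 > 0.9557 → include.
Rate on top 2: 1.064. grass seeds: 0.519 < 1.064 → exclude; stop.
Optimal diet: medium seeds, husked seeds — 2 of 5 types.

2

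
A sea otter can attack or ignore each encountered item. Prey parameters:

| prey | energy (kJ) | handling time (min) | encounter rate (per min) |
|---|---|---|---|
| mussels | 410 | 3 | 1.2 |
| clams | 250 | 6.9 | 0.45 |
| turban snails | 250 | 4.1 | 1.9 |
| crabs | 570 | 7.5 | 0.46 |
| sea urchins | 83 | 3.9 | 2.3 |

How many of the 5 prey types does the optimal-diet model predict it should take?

1

E/h in descending order: mussels 137, crabs 76, turban snails 61, clams 36.2, sea urchins 21.3 kJ/min. The optimal diet is the largest prefix of this list for which every included type satisfies E_i/h_i > R on the types above it.
Rate on top 1: 107. crabs: 76 < 107 → exclude; stop.
Optimal diet: mussels — 1 of 5 types.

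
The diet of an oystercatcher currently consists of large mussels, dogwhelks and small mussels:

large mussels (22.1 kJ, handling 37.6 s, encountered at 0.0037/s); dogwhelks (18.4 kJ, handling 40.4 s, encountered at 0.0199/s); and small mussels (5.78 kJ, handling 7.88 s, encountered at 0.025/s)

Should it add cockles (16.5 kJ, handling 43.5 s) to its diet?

Intake rate on the current diet: R = (0.0037×22.1 + 0.0199×18.4 + 0.025×5.78) / (1 + 0.0037×37.6 + 0.0199×40.4 + 0.025×7.88) = 0.5924/2.14 = 0.2768 kJ/s.
Profitability of cockles: 16.5/43.5 = 0.3793 kJ/s.
0.3793 > 0.2768, so adding cockles raises the average — include it.

Yes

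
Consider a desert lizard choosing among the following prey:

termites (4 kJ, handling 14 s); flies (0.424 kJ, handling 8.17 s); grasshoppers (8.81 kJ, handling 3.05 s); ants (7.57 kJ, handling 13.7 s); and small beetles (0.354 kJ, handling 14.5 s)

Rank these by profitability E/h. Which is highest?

Profitability E/h (kJ/s): termites = 4/14 = 0.286, flies = 0.424/8.17 = 0.0519, grasshoppers = 8.81/3.05 = 2.89, ants = 7.57/13.7 = 0.553, small beetles = 0.354/14.5 = 0.0244.
Ranked: grasshoppers > ants > termites > flies > small beetles.

grasshoppers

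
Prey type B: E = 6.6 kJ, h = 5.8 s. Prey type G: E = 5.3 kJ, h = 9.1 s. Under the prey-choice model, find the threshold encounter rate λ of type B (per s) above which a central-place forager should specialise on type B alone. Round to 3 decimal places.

0.181 per s

The zero-one rule: include type G iff E₂/h₂ > λE₁/(1+λh₁). Equality gives the switch point.
λE₁h₂ = E₂ + λE₂h₁ ⇒ λ = E₂/(E₁h₂ − E₂h₁) = 5.3/(60.06 − 30.74) = 0.1808 per s.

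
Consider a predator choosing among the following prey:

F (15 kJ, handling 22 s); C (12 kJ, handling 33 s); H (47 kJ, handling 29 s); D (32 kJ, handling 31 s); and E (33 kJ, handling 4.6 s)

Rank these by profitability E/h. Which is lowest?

C

Profitability E/h (kJ/s): F = 15/22 = 0.682, C = 12/33 = 0.364, H = 47/29 = 1.62, D = 32/31 = 1.03, E = 33/4.6 = 7.17.
Ranked: E > H > D > F > C.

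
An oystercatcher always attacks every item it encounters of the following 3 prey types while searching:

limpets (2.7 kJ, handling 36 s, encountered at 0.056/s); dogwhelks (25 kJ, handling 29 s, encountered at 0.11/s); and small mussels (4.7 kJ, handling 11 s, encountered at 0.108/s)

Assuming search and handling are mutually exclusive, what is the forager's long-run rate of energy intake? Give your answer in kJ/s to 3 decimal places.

0.461 kJ/s

Energy encountered per unit search time: 0.056×2.7 + 0.11×25 + 0.108×4.7 = 3.409 kJ/s.
Handling time per unit search time: 0.056×36 + 0.11×29 + 0.108×11 = 6.394.
Rate = 3.409/(1 + 6.394) = 0.461 kJ/s.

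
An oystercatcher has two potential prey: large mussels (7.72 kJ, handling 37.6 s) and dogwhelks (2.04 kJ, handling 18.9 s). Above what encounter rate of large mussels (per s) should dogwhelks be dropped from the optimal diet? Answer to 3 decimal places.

0.029 per s

At the threshold, the rate on large mussels alone equals the profitability of dogwhelks: λ·7.72/(1 + λ·37.6) = 2.04/18.9 = 0.1079.
Rearranging, λ(7.72 − 0.1079×37.6) = 0.1079, so λ = 0.1079/3.662 = 0.02948 per s.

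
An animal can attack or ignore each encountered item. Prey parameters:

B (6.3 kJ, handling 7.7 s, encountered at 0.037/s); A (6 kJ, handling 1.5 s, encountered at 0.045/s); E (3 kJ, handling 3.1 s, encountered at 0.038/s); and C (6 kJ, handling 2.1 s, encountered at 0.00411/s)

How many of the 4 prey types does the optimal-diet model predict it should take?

4

Rank by E/h (kJ/s): A 4, C 2.86, E 0.968, B 0.818. Include each in turn until the next type's E/h falls below the running intake rate.
Rate on top 1: 0.2529. C: 2.86 > 0.2529 → include.
Rate on top 2: 0.2738. E: 0.968 > 0.2738 → include.
Rate on top 3: 0.3423. B: 0.818 > 0.3423 → include.
Optimal diet: A, C, E, B — 4 of 4 types.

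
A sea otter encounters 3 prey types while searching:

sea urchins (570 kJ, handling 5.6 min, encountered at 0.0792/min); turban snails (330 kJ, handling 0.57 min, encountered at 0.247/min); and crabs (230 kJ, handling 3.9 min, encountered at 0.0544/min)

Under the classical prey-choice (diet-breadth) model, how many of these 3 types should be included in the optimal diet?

2

E/h in descending order: turban snails 579, sea urchins 102, crabs 59 kJ/min. The optimal diet is the largest prefix of this list for which every included type satisfies E_i/h_i > R on the types above it.
Rate on top 1: 71.45. sea urchins: 102 > 71.45 → include.
Rate on top 2: 79.94. crabs: 59 < 79.94 → exclude; stop.
Optimal diet: turban snails, sea urchins — 2 of 3 types.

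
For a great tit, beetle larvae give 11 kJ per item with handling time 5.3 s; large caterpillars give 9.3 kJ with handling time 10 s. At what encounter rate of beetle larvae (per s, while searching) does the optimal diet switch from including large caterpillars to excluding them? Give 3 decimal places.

Drop large caterpillars once their profitability E₂/h₂ falls below the rate achievable on beetle larvae alone: E₂/h₂ = λE₁/(1 + λh₁).
Solve for λ: λE₁h₂ = E₂(1 + λh₁) → λ(E₁h₂ − E₂h₁) = E₂ → λ = E₂/(E₁h₂ − E₂h₁).
λ = 9.3/(11×10 − 9.3×5.3) = 9.3/60.71 = 0.1532 per s.

0.153 per s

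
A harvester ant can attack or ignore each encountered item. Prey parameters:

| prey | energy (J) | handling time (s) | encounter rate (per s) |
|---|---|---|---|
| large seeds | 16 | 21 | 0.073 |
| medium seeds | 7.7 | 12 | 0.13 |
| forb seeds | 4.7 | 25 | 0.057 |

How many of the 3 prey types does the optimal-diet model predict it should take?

2

E/h in descending order: large seeds 0.762, medium seeds 0.642, forb seeds 0.188 J/s. The optimal diet is the largest prefix of this list for which every included type satisfies E_i/h_i > R on the types above it.
Rate on top 1: 0.4611. medium seeds: 0.642 > 0.4611 → include.
Rate on top 2: 0.5299. forb seeds: 0.188 < 0.5299 → exclude; stop.
Optimal diet: large seeds, medium seeds — 2 of 3 types.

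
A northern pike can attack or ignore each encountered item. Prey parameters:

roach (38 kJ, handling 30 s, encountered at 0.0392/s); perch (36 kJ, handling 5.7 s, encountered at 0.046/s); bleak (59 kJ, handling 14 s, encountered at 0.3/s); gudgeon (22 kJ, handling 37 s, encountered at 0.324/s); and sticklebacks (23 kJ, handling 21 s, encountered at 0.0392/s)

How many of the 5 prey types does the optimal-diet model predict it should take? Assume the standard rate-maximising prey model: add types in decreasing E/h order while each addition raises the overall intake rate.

2

Profitabilities (E/h, kJ/s): perch 6.32, bleak 4.21, roach 1.27, sticklebacks 1.1, gudgeon 0.595. Add prey in this order while the next type's profitability exceeds the intake rate on those already taken.
Rate on top 1: 1.312. bleak: 4.21 > 1.312 → include.
Rate on top 2: 3.544. roach: 1.27 < 3.544 → exclude; stop.
Optimal diet: perch, bleak — 2 of 5 types.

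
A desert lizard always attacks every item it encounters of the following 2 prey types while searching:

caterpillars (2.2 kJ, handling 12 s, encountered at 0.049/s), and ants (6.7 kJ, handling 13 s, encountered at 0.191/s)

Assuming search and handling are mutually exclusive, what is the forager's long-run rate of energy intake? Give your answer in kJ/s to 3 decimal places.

Energy encountered per unit search time: 0.049×2.2 + 0.191×6.7 = 1.388 kJ/s.
Handling time per unit search time: 0.049×12 + 0.191×13 = 3.071.
Rate = 1.388/(1 + 3.071) = 0.3408 kJ/s.

0.341 kJ/s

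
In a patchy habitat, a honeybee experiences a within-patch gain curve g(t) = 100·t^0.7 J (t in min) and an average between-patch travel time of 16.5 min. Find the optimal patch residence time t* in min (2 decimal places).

38.50 min

Maximise g(t)/(T+t): set derivative to zero → g'(t)(T+t) = g(t).
g'(t) = 0.7·100·t^-0.3. Setting 0.7·100·t^-0.3 = 100·t^0.7/(16.5+t) gives 0.7(16.5+t) = t, so 0.30·t = 0.7×16.5.
t* = 0.7×16.5/0.30 = 38.5 min.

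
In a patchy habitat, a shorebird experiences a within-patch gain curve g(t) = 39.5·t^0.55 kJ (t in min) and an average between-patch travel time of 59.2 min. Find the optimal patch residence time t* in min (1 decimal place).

72.4 min

Maximise g(t)/(T+t): set derivative to zero → g'(t)(T+t) = g(t).
g'(t) = 0.55·39.5·t^-0.45. Setting 0.55·39.5·t^-0.45 = 39.5·t^0.55/(59.2+t) gives 0.55(59.2+t) = t, so 0.45·t = 0.55×59.2.
t* = 0.55×59.2/0.45 = 72.36 min.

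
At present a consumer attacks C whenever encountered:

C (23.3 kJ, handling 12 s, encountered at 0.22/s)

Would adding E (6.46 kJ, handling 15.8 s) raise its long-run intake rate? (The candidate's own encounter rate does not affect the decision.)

Intake rate on the current diet: R = (0.22×23.3) / (1 + 0.22×12) = 5.126/3.64 = 1.408 kJ/s.
E: E/h = 6.46/15.8 = 0.4089 kJ/s.
0.4089 < 1.408, so adding E would lower the average — exclude it.

No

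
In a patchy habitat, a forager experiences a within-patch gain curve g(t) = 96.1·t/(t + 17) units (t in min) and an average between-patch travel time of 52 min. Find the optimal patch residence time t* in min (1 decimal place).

Optimal t* satisfies g'(t*) = g(t*)/(T + t*).
g'(t) = 96.1·17/(t + 17)². Setting 96.1·17/(t+17)² = 96.1t/[(t+17)(52+t)] gives 17(52+t) = t(t+17), so t² = 17×52 = 884.
t* = √884 = 29.73 min.

29.7 min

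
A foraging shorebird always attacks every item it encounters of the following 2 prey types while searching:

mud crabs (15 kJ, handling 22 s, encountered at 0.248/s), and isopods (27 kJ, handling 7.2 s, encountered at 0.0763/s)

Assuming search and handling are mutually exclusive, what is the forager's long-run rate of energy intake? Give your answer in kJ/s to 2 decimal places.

0.83 kJ/s

R = (0.248×15 + 0.0763×27) / (1 + 0.248×22 + 0.0763×7.2) = 5.78/7.005 = 0.8251 kJ/s.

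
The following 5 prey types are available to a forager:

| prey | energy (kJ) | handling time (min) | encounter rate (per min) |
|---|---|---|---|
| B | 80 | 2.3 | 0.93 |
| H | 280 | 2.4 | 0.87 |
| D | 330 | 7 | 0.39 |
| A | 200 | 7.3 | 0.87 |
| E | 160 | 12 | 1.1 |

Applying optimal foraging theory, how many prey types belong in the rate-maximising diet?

1

Profitabilities (E/h, kJ/min): H 117, D 47.1, B 34.8, A 27.4, E 13.3. Add prey in this order while the next type's profitability exceeds the intake rate on those already taken.
Rate on top 1: 78.89. D: 47.1 < 78.89 → exclude; stop.
Optimal diet: H — 1 of 5 types.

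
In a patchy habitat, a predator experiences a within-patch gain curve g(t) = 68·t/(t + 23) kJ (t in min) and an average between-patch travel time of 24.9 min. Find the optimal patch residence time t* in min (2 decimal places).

23.93 min

Maximise g(t)/(T+t): set derivative to zero → g'(t)(T+t) = g(t).
g'(t) = 68·23/(t + 23)². Setting 68·23/(t+23)² = 68t/[(t+23)(24.9+t)] gives 23(24.9+t) = t(t+23), so t² = 23×24.9 = 572.7.
t* = √572.7 = 23.93 min.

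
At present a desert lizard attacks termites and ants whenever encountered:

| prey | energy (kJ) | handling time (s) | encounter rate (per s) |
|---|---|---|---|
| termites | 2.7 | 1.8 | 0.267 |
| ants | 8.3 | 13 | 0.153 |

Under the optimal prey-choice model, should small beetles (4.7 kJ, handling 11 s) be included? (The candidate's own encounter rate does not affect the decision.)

On termites and ants alone, R = ΣλE/(1+Σλh) = 1.991/3.47 = 0.5738 kJ/s.
small beetles: E/h = 4.7/11 = 0.4273 kJ/s.
Since 0.4273 < R, time spent handling small beetles is better spent searching.

No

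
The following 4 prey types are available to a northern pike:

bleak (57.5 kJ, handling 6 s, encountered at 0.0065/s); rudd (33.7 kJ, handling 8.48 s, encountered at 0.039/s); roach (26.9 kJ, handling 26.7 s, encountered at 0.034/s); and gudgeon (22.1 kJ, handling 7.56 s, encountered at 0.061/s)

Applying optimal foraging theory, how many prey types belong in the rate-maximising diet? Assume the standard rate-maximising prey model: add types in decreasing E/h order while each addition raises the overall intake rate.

Profitabilities (E/h, kJ/s): bleak 9.58, rudd 3.97, gudgeon 2.92, roach 1.01. Add prey in this order while the next type's profitability exceeds the intake rate on those already taken.
Rate on top 1: 0.3597. rudd: 3.97 > 0.3597 → include.
Rate on top 2: 1.232. gudgeon: 2.92 > 1.232 → include.
Rate on top 3: 1.658. roach: 1.01 < 1.658 → exclude; stop.
Optimal diet: bleak, rudd, gudgeon — 3 of 4 types.

3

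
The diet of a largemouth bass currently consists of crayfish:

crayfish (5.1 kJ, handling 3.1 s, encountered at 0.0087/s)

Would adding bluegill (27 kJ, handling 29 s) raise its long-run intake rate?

Yes

Current rate: (0.0087×5.1)/(1 + 0.0087×3.1) = 0.0432 kJ/s.
Profitability of bluegill: 27/29 = 0.931 kJ/s.
Since 0.931 > R, including bluegill increases the long-run rate.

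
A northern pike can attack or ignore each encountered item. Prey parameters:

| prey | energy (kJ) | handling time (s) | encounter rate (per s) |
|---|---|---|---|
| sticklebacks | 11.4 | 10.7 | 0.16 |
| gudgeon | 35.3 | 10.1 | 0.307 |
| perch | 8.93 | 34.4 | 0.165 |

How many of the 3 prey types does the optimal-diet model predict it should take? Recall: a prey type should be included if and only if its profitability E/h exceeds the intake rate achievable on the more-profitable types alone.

1

Rank by E/h (kJ/s): gudgeon 3.5, sticklebacks 1.07, perch 0.26. Include each in turn until the next type's E/h falls below the running intake rate.
Rate on top 1: 2.643. sticklebacks: 1.07 < 2.643 → exclude; stop.
Optimal diet: gudgeon — 1 of 3 types.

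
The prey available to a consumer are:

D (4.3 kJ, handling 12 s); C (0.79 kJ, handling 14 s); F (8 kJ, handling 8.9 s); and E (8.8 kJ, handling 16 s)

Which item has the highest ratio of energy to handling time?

In descending order of E/h:
F: 8/8.9 = 0.899 kJ/s
E: 8.8/16 = 0.55 kJ/s
D: 4.3/12 = 0.358 kJ/s
C: 0.79/14 = 0.0564 kJ/s

F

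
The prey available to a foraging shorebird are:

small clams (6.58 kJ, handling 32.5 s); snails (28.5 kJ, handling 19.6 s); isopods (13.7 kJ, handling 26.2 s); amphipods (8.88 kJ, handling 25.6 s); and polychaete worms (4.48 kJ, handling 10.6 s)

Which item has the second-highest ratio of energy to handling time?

isopods

In descending order of E/h:
snails: 28.5/19.6 = 1.45 kJ/s
isopods: 13.7/26.2 = 0.523 kJ/s
polychaete worms: 4.48/10.6 = 0.423 kJ/s
amphipods: 8.88/25.6 = 0.347 kJ/s
small clams: 6.58/32.5 = 0.202 kJ/s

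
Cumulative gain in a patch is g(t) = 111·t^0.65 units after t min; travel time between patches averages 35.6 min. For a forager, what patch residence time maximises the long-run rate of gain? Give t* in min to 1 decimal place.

66.1 min

Maximise g(t)/(T+t): set derivative to zero → g'(t)(T+t) = g(t).
g'(t) = 0.65·111·t^-0.35. Setting 0.65·111·t^-0.35 = 111·t^0.65/(35.6+t) gives 0.65(35.6+t) = t, so 0.35·t = 0.65×35.6.
t* = 0.65×35.6/0.35 = 66.11 min.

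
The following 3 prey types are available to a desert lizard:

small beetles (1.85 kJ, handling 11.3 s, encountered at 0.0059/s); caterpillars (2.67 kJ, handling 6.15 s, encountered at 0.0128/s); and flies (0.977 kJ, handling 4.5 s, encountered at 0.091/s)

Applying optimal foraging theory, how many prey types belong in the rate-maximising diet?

3

Profitabilities (E/h, kJ/s): caterpillars 0.434, flies 0.217, small beetles 0.164. Add prey in this order while the next type's profitability exceeds the intake rate on those already taken.
Rate on top 1: 0.03168. flies: 0.217 > 0.03168 → include.
Rate on top 2: 0.0827. small beetles: 0.164 > 0.0827 → include.
Optimal diet: caterpillars, flies, small beetles — 3 of 3 types.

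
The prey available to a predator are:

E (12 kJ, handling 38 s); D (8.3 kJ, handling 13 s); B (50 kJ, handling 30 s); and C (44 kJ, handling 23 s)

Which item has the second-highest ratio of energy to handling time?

Profitability E/h (kJ/s): E = 12/38 = 0.316, D = 8.3/13 = 0.638, B = 50/30 = 1.67, C = 44/23 = 1.91.
Ranked: C > B > D > E.

B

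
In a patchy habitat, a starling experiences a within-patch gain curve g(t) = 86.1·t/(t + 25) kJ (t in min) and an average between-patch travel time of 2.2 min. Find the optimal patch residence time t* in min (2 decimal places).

Maximise g(t)/(T+t): set derivative to zero → g'(t)(T+t) = g(t).
g'(t) = 86.1·25/(t + 25)². Setting 86.1·25/(t+25)² = 86.1t/[(t+25)(2.2+t)] gives 25(2.2+t) = t(t+25), so t² = 25×2.2 = 55.
t* = √55 = 7.416 min.

7.42 min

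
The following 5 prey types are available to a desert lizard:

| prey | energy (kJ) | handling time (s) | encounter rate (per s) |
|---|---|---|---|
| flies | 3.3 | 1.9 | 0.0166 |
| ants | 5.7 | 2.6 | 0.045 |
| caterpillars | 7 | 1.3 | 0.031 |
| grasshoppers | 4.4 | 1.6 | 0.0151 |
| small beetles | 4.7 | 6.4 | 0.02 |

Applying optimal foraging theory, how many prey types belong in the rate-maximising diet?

E/h in descending order: caterpillars 5.38, grasshoppers 2.75, ants 2.19, flies 1.74, small beetles 0.734 kJ/s. The optimal diet is the largest prefix of this list for which every included type satisfies E_i/h_i > R on the types above it.
Rate on top 1: 0.2086. grasshoppers: 2.75 > 0.2086 → include.
Rate on top 2: 0.2663. ants: 2.19 > 0.2663 → include.
Rate on top 3: 0.457. flies: 1.74 > 0.457 → include.
Rate on top 4: 0.4903. small beetles: 0.734 > 0.4903 → include.
Optimal diet: caterpillars, grasshoppers, ants, flies, small beetles — 5 of 5 types.

5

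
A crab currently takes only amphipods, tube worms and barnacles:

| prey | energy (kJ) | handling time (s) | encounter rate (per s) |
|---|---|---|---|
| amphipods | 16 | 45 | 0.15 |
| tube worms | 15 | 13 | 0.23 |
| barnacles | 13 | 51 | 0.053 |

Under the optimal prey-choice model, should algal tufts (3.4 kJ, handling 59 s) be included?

Intake rate on the current diet: R = (0.15×16 + 0.23×15 + 0.053×13) / (1 + 0.15×45 + 0.23×13 + 0.053×51) = 6.539/13.44 = 0.4864 kJ/s.
Profitability of algal tufts: 3.4/59 = 0.05763 kJ/s.
0.05763 < 0.4864, so adding algal tufts would lower the average — exclude it.

No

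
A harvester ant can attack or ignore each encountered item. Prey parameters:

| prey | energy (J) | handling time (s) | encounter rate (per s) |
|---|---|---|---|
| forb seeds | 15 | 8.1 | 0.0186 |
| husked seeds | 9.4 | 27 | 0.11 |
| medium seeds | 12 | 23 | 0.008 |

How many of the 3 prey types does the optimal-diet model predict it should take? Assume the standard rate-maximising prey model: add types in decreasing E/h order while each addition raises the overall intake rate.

E/h in descending order: forb seeds 1.85, medium seeds 0.522, husked seeds 0.348 J/s. The optimal diet is the largest prefix of this list for which every included type satisfies E_i/h_i > R on the types above it.
Rate on top 1: 0.2425. medium seeds: 0.522 > 0.2425 → include.
Rate on top 2: 0.281. husked seeds: 0.348 > 0.281 → include.
Optimal diet: forb seeds, medium seeds, husked seeds — 3 of 3 types.

3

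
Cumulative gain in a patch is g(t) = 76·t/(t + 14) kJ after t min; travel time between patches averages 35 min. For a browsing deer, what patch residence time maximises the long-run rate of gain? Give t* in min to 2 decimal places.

Optimal t* satisfies g'(t*) = g(t*)/(T + t*).
g'(t) = 76·14/(t + 14)². Setting 76·14/(t+14)² = 76t/[(t+14)(35+t)] gives 14(35+t) = t(t+14), so t² = 14×35 = 490.
t* = √490 = 22.14 min.

22.14 min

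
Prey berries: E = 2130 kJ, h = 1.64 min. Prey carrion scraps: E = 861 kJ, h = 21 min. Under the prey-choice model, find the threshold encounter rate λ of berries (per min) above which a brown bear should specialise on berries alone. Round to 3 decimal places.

The zero-one rule: include carrion scraps iff E₂/h₂ > λE₁/(1+λh₁). Equality gives the switch point.
λE₁h₂ = E₂ + λE₂h₁ ⇒ λ = E₂/(E₁h₂ − E₂h₁) = 861/(4.473e+04 − 1412) = 0.01988 per min.

0.020 per min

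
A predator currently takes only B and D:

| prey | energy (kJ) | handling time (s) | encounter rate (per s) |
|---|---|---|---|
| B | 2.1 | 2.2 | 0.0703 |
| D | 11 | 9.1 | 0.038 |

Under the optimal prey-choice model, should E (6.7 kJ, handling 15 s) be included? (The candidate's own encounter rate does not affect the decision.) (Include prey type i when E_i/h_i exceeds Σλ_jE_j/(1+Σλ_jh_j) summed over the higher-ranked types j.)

Yes

Intake rate on the current diet: R = (0.0703×2.1 + 0.038×11) / (1 + 0.0703×2.2 + 0.038×9.1) = 0.5656/1.5 = 0.377 kJ/s.
E: E/h = 6.7/15 = 0.4467 kJ/s.
0.4467 > 0.377, so adding E raises the average — include it.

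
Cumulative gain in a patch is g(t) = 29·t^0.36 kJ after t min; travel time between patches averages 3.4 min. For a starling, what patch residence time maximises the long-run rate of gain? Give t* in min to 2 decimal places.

1.91 min

By the marginal value theorem, leave when the instantaneous gain rate g'(t) equals the habitat-wide average g(t)/(T + t).
g'(t) = 0.36·29·t^-0.64. Setting 0.36·29·t^-0.64 = 29·t^0.36/(3.4+t) gives 0.36(3.4+t) = t, so 0.64·t = 0.36×3.4.
t* = 0.36×3.4/0.64 = 1.912 min.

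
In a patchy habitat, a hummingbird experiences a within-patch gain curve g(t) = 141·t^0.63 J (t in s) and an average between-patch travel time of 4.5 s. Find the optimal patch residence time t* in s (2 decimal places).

Maximise g(t)/(T+t): set derivative to zero → g'(t)(T+t) = g(t).
g'(t) = 0.63·141·t^-0.37. Setting 0.63·141·t^-0.37 = 141·t^0.63/(4.5+t) gives 0.63(4.5+t) = t, so 0.37·t = 0.63×4.5.
t* = 0.63×4.5/0.37 = 7.662 s.

7.66 s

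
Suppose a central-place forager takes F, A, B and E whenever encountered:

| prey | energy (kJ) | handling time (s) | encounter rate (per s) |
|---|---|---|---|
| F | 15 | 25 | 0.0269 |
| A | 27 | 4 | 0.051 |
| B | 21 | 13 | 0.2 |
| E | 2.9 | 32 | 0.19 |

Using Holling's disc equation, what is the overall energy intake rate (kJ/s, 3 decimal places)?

R = (0.0269×15 + 0.051×27 + 0.2×21 + 0.19×2.9) / (1 + 0.0269×25 + 0.051×4 + 0.2×13 + 0.19×32) = 6.532/10.56 = 0.6187 kJ/s.

0.619 kJ/s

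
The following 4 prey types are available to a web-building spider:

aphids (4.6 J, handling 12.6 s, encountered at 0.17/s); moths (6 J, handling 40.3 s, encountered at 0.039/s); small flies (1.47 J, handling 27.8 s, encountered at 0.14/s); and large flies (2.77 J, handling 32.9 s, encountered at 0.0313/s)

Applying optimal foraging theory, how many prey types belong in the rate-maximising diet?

1

E/h in descending order: aphids 0.365, moths 0.149, large flies 0.0842, small flies 0.0529 J/s. The optimal diet is the largest prefix of this list for which every included type satisfies E_i/h_i > R on the types above it.
Rate on top 1: 0.2489. moths: 0.149 < 0.2489 → exclude; stop.
Optimal diet: aphids — 1 of 4 types.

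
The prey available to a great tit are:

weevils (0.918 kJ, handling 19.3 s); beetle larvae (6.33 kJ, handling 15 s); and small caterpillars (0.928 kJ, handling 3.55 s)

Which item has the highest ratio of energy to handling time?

In descending order of E/h:
beetle larvae: 6.33/15 = 0.422 kJ/s
small caterpillars: 0.928/3.55 = 0.261 kJ/s
weevils: 0.918/19.3 = 0.0476 kJ/s

beetle larvae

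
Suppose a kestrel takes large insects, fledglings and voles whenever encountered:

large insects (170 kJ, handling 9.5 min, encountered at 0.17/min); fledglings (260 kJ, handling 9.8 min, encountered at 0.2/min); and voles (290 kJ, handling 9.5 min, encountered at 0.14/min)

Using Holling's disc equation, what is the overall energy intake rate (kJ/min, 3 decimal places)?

20.576 kJ/min

Energy encountered per unit search time: 0.17×170 + 0.2×260 + 0.14×290 = 121.5 kJ/min.
Handling time per unit search time: 0.17×9.5 + 0.2×9.8 + 0.14×9.5 = 4.905.
Rate = 121.5/(1 + 4.905) = 20.58 kJ/min.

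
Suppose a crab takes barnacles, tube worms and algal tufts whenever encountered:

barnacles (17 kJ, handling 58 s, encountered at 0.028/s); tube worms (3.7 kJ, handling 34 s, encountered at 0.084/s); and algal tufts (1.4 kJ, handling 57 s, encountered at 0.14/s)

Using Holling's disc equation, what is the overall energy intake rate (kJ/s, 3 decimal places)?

Energy encountered per unit search time: 0.028×17 + 0.084×3.7 + 0.14×1.4 = 0.9828 kJ/s.
Handling time per unit search time: 0.028×58 + 0.084×34 + 0.14×57 = 12.46.
Rate = 0.9828/(1 + 12.46) = 0.07302 kJ/s.

0.073 kJ/s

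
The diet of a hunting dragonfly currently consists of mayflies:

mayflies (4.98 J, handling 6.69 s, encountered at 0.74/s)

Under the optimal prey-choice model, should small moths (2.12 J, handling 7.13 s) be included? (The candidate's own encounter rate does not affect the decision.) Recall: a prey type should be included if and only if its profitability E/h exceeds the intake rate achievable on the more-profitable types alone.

No

On mayflies alone, R = ΣλE/(1+Σλh) = 3.685/5.951 = 0.6193 J/s.
small moths: E/h = 2.12/7.13 = 0.2973 J/s.
Since 0.2973 < R, time spent handling small moths is better spent searching.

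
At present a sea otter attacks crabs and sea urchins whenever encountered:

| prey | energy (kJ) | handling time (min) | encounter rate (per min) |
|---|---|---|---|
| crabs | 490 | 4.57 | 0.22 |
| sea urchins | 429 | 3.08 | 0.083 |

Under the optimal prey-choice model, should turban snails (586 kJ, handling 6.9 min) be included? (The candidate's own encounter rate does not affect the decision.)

Intake rate on the current diet: R = (0.22×490 + 0.083×429) / (1 + 0.22×4.57 + 0.083×3.08) = 143.4/2.261 = 63.43 kJ/min.
Profitability of turban snails: 586/6.9 = 84.93 kJ/min.
Since 84.93 > R, including turban snails increases the long-run rate.

Yes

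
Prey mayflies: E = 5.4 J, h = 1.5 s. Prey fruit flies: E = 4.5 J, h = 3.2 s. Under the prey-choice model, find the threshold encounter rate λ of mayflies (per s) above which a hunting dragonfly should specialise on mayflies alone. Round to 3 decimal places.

At the threshold, the rate on mayflies alone equals the profitability of fruit flies: λ·5.4/(1 + λ·1.5) = 4.5/3.2 = 1.406.
Rearranging, λ(5.4 − 1.406×1.5) = 1.406, so λ = 1.406/3.291 = 0.4274 per s.

0.427 per s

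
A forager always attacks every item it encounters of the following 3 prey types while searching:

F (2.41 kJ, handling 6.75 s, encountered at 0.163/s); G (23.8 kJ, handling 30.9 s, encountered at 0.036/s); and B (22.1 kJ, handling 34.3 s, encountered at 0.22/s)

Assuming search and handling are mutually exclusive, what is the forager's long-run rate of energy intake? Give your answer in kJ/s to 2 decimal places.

R = Σλ_iE_i / (1 + Σλ_ih_i)
Numerator: 0.163×2.41 + 0.036×23.8 + 0.22×22.1 = 6.112
Denominator: 1 + 0.163×6.75 + 0.036×30.9 + 0.22×34.3 = 10.76
R = 6.112/10.76 = 0.5681 kJ/s

0.57 kJ/s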